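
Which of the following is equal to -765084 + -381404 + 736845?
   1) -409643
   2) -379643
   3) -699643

First: -765084 + -381404 = -1146488
Then: -1146488 + 736845 = -409643
1) -409643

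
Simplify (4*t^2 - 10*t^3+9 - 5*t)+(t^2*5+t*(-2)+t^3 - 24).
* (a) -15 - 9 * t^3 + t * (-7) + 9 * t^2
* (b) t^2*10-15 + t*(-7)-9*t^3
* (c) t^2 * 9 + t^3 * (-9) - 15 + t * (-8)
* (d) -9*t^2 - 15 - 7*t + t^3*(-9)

Adding the polynomials and combining like terms:
(4*t^2 - 10*t^3 + 9 - 5*t) + (t^2*5 + t*(-2) + t^3 - 24)
= -15 - 9 * t^3 + t * (-7) + 9 * t^2
a) -15 - 9 * t^3 + t * (-7) + 9 * t^2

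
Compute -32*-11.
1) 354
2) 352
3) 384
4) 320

-32 * -11 = 352
2) 352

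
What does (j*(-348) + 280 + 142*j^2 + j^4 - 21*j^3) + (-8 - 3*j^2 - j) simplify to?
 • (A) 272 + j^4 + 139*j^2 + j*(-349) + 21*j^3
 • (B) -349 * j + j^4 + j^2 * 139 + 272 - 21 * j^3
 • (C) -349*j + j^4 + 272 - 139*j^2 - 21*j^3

Adding the polynomials and combining like terms:
(j*(-348) + 280 + 142*j^2 + j^4 - 21*j^3) + (-8 - 3*j^2 - j)
= -349 * j + j^4 + j^2 * 139 + 272 - 21 * j^3
B) -349 * j + j^4 + j^2 * 139 + 272 - 21 * j^3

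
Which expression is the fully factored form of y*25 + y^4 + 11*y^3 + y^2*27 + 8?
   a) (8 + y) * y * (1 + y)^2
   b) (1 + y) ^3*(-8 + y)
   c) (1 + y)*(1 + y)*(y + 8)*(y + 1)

We need to factor y*25 + y^4 + 11*y^3 + y^2*27 + 8.
The factored form is (1 + y)*(1 + y)*(y + 8)*(y + 1).
c) (1 + y)*(1 + y)*(y + 8)*(y + 1)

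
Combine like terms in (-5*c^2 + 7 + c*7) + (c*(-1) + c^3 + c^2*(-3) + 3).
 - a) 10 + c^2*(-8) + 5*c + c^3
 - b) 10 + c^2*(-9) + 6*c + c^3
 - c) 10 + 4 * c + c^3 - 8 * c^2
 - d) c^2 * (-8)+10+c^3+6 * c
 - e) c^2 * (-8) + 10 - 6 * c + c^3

Adding the polynomials and combining like terms:
(-5*c^2 + 7 + c*7) + (c*(-1) + c^3 + c^2*(-3) + 3)
= c^2 * (-8)+10+c^3+6 * c
d) c^2 * (-8)+10+c^3+6 * c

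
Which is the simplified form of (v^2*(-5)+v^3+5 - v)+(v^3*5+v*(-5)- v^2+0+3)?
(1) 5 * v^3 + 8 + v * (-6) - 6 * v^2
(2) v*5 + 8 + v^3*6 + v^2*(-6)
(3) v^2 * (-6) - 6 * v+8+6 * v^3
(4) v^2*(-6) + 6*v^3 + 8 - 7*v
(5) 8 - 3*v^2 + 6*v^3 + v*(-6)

Adding the polynomials and combining like terms:
(v^2*(-5) + v^3 + 5 - v) + (v^3*5 + v*(-5) - v^2 + 0 + 3)
= v^2 * (-6) - 6 * v+8+6 * v^3
3) v^2 * (-6) - 6 * v+8+6 * v^3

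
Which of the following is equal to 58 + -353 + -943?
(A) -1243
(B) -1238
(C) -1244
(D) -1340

First: 58 + -353 = -295
Then: -295 + -943 = -1238
B) -1238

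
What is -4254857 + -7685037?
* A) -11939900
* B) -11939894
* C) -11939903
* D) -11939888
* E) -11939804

-4254857 + -7685037 = -11939894
B) -11939894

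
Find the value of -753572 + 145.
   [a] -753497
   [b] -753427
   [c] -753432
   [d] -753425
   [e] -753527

-753572 + 145 = -753427
b) -753427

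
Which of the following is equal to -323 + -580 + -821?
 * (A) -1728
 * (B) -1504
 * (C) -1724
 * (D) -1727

First: -323 + -580 = -903
Then: -903 + -821 = -1724
C) -1724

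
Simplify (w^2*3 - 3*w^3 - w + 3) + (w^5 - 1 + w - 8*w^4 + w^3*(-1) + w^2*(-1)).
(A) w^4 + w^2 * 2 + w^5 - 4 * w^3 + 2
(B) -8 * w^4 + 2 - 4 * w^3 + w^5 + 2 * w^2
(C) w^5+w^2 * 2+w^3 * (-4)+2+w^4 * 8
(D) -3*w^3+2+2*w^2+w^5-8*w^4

Adding the polynomials and combining like terms:
(w^2*3 - 3*w^3 - w + 3) + (w^5 - 1 + w - 8*w^4 + w^3*(-1) + w^2*(-1))
= -8 * w^4 + 2 - 4 * w^3 + w^5 + 2 * w^2
B) -8 * w^4 + 2 - 4 * w^3 + w^5 + 2 * w^2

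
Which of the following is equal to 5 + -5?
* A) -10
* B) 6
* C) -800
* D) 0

5 + -5 = 0
D) 0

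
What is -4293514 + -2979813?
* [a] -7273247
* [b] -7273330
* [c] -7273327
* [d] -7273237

-4293514 + -2979813 = -7273327
c) -7273327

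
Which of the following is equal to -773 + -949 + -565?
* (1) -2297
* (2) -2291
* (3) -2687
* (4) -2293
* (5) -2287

First: -773 + -949 = -1722
Then: -1722 + -565 = -2287
5) -2287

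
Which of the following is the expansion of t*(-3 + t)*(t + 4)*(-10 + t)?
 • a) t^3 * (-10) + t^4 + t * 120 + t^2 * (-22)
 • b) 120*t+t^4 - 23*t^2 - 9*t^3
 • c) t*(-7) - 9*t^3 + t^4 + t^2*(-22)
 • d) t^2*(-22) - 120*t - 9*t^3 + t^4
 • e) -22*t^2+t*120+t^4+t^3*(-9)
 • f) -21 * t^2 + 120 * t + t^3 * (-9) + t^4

Expanding t*(-3 + t)*(t + 4)*(-10 + t):
= -22*t^2+t*120+t^4+t^3*(-9)
e) -22*t^2+t*120+t^4+t^3*(-9)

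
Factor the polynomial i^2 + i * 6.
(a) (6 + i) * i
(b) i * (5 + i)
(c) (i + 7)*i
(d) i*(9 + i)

We need to factor i^2 + i * 6.
The factored form is (6 + i) * i.
a) (6 + i) * i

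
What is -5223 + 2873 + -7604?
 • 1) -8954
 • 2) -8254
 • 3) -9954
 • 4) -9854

First: -5223 + 2873 = -2350
Then: -2350 + -7604 = -9954
3) -9954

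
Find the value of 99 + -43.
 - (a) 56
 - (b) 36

99 + -43 = 56
a) 56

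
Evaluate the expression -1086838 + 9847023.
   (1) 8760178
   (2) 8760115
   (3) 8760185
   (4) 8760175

-1086838 + 9847023 = 8760185
3) 8760185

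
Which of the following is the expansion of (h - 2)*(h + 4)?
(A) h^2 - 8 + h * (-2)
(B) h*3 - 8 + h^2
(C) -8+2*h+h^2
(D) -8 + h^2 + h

Expanding (h - 2)*(h + 4):
= -8+2*h+h^2
C) -8+2*h+h^2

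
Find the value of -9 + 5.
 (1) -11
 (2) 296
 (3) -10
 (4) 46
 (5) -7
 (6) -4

-9 + 5 = -4
6) -4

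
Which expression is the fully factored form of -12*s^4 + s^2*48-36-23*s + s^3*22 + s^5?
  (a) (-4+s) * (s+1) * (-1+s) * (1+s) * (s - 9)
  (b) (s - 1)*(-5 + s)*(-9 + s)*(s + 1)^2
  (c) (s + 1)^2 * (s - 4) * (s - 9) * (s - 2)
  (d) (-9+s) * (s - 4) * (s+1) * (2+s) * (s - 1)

We need to factor -12*s^4 + s^2*48-36-23*s + s^3*22 + s^5.
The factored form is (-4+s) * (s+1) * (-1+s) * (1+s) * (s - 9).
a) (-4+s) * (s+1) * (-1+s) * (1+s) * (s - 9)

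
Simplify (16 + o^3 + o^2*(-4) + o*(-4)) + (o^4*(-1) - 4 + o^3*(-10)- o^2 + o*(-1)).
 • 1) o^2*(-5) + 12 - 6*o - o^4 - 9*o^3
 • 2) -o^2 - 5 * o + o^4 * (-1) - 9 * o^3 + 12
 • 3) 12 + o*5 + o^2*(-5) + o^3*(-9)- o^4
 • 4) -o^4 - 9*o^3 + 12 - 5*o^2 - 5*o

Adding the polynomials and combining like terms:
(16 + o^3 + o^2*(-4) + o*(-4)) + (o^4*(-1) - 4 + o^3*(-10) - o^2 + o*(-1))
= -o^4 - 9*o^3 + 12 - 5*o^2 - 5*o
4) -o^4 - 9*o^3 + 12 - 5*o^2 - 5*o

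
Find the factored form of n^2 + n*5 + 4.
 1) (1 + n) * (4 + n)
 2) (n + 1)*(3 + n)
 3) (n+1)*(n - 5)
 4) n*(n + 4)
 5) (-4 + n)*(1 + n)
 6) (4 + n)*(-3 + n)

We need to factor n^2 + n*5 + 4.
The factored form is (1 + n) * (4 + n).
1) (1 + n) * (4 + n)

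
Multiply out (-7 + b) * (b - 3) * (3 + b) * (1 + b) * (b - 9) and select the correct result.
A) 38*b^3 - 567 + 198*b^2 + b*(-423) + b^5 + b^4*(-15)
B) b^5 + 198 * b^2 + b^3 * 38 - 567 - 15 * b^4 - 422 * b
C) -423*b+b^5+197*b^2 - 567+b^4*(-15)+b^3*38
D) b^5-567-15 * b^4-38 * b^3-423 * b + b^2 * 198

Expanding (-7 + b) * (b - 3) * (3 + b) * (1 + b) * (b - 9):
= 38*b^3 - 567 + 198*b^2 + b*(-423) + b^5 + b^4*(-15)
A) 38*b^3 - 567 + 198*b^2 + b*(-423) + b^5 + b^4*(-15)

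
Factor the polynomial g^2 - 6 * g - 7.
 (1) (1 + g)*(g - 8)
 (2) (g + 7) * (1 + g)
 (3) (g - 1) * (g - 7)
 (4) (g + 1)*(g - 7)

We need to factor g^2 - 6 * g - 7.
The factored form is (g + 1)*(g - 7).
4) (g + 1)*(g - 7)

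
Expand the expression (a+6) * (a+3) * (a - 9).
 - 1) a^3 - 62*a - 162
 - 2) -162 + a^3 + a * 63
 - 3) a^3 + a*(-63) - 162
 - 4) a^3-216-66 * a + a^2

Expanding (a+6) * (a+3) * (a - 9):
= a^3 + a*(-63) - 162
3) a^3 + a*(-63) - 162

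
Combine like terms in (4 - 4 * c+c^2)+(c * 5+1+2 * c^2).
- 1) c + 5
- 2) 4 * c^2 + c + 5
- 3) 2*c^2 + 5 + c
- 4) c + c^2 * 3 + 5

Adding the polynomials and combining like terms:
(4 - 4*c + c^2) + (c*5 + 1 + 2*c^2)
= c + c^2 * 3 + 5
4) c + c^2 * 3 + 5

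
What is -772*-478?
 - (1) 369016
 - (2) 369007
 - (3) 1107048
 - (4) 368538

-772 * -478 = 369016
1) 369016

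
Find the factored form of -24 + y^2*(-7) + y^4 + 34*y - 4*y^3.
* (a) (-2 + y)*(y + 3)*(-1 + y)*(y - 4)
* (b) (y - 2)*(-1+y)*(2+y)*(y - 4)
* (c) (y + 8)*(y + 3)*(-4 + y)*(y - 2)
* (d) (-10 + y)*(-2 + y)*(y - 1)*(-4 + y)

We need to factor -24 + y^2*(-7) + y^4 + 34*y - 4*y^3.
The factored form is (-2 + y)*(y + 3)*(-1 + y)*(y - 4).
a) (-2 + y)*(y + 3)*(-1 + y)*(y - 4)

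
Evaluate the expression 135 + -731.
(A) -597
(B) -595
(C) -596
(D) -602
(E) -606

135 + -731 = -596
C) -596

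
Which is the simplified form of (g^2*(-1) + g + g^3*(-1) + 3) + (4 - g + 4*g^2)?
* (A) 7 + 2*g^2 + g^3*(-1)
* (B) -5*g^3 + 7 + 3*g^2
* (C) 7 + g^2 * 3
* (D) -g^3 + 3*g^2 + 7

Adding the polynomials and combining like terms:
(g^2*(-1) + g + g^3*(-1) + 3) + (4 - g + 4*g^2)
= -g^3 + 3*g^2 + 7
D) -g^3 + 3*g^2 + 7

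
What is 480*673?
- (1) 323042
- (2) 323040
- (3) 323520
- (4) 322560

480 * 673 = 323040
2) 323040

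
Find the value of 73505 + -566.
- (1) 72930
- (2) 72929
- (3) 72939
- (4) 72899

73505 + -566 = 72939
3) 72939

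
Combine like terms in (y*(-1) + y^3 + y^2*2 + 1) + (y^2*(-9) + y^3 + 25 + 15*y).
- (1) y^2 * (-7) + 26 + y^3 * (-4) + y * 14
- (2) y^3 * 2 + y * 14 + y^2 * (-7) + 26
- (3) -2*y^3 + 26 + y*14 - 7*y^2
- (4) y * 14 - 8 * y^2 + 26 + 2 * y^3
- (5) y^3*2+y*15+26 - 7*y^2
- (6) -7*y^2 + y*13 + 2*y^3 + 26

Adding the polynomials and combining like terms:
(y*(-1) + y^3 + y^2*2 + 1) + (y^2*(-9) + y^3 + 25 + 15*y)
= y^3 * 2 + y * 14 + y^2 * (-7) + 26
2) y^3 * 2 + y * 14 + y^2 * (-7) + 26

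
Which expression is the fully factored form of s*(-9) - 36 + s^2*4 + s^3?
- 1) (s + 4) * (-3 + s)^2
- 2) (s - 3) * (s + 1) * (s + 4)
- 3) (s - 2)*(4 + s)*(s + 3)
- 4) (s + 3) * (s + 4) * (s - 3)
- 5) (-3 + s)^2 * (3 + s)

We need to factor s*(-9) - 36 + s^2*4 + s^3.
The factored form is (s + 3) * (s + 4) * (s - 3).
4) (s + 3) * (s + 4) * (s - 3)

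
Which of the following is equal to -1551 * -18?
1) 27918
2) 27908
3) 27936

-1551 * -18 = 27918
1) 27918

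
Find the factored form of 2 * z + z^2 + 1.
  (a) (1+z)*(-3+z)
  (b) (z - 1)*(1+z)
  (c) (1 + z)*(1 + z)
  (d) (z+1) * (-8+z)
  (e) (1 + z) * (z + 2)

We need to factor 2 * z + z^2 + 1.
The factored form is (1 + z)*(1 + z).
c) (1 + z)*(1 + z)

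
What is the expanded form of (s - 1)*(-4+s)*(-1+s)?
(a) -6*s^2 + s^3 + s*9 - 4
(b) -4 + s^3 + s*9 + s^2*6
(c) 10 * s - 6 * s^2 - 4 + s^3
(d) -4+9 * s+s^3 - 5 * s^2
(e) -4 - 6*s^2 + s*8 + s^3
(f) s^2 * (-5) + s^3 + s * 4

Expanding (s - 1)*(-4+s)*(-1+s):
= -6*s^2 + s^3 + s*9 - 4
a) -6*s^2 + s^3 + s*9 - 4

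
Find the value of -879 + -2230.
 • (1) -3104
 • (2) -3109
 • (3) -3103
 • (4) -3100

-879 + -2230 = -3109
2) -3109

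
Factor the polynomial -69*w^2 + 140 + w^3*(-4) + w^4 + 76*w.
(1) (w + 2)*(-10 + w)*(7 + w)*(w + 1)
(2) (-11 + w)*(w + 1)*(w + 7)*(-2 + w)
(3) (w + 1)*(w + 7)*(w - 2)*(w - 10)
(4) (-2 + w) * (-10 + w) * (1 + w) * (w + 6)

We need to factor -69*w^2 + 140 + w^3*(-4) + w^4 + 76*w.
The factored form is (w + 1)*(w + 7)*(w - 2)*(w - 10).
3) (w + 1)*(w + 7)*(w - 2)*(w - 10)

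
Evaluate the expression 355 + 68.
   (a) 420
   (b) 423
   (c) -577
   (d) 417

355 + 68 = 423
b) 423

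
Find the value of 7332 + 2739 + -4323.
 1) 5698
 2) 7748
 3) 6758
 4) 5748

First: 7332 + 2739 = 10071
Then: 10071 + -4323 = 5748
4) 5748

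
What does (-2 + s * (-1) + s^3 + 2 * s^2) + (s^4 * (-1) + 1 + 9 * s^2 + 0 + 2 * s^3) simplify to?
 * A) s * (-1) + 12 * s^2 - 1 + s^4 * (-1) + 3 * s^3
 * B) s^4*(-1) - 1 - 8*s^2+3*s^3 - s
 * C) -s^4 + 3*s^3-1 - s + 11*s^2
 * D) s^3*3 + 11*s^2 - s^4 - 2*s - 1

Adding the polynomials and combining like terms:
(-2 + s*(-1) + s^3 + 2*s^2) + (s^4*(-1) + 1 + 9*s^2 + 0 + 2*s^3)
= -s^4 + 3*s^3-1 - s + 11*s^2
C) -s^4 + 3*s^3-1 - s + 11*s^2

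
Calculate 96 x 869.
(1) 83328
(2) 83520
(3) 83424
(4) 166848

96 * 869 = 83424
3) 83424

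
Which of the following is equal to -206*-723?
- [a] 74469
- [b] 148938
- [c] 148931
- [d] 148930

-206 * -723 = 148938
b) 148938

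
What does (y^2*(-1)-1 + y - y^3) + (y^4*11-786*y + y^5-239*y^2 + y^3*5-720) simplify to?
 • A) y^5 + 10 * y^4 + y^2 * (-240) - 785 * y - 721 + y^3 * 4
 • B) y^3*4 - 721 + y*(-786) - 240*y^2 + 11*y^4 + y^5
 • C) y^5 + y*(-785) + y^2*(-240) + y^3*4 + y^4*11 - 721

Adding the polynomials and combining like terms:
(y^2*(-1) - 1 + y - y^3) + (y^4*11 - 786*y + y^5 - 239*y^2 + y^3*5 - 720)
= y^5 + y*(-785) + y^2*(-240) + y^3*4 + y^4*11 - 721
C) y^5 + y*(-785) + y^2*(-240) + y^3*4 + y^4*11 - 721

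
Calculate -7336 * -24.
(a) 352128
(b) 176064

-7336 * -24 = 176064
b) 176064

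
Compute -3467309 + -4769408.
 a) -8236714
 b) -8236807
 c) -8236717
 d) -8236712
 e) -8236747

-3467309 + -4769408 = -8236717
c) -8236717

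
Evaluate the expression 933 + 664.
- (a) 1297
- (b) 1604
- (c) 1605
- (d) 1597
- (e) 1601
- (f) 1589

933 + 664 = 1597
d) 1597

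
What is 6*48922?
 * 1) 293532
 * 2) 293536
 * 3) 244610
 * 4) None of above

6 * 48922 = 293532
1) 293532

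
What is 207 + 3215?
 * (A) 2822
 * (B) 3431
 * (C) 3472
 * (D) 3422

207 + 3215 = 3422
D) 3422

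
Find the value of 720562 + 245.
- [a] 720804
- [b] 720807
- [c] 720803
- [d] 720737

720562 + 245 = 720807
b) 720807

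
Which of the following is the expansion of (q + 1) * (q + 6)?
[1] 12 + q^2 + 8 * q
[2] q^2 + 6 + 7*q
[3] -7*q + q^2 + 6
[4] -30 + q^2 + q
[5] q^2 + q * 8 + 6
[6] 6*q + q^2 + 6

Expanding (q + 1) * (q + 6):
= q^2 + 6 + 7*q
2) q^2 + 6 + 7*q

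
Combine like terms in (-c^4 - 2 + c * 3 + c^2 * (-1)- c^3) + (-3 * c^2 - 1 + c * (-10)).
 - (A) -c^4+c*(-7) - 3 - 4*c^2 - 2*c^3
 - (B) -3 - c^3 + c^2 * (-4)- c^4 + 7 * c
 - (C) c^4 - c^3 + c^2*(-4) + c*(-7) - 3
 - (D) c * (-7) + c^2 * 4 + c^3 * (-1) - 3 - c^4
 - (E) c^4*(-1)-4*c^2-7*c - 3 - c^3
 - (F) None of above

Adding the polynomials and combining like terms:
(-c^4 - 2 + c*3 + c^2*(-1) - c^3) + (-3*c^2 - 1 + c*(-10))
= c^4*(-1)-4*c^2-7*c - 3 - c^3
E) c^4*(-1)-4*c^2-7*c - 3 - c^3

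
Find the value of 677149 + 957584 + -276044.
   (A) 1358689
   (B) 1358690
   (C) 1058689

First: 677149 + 957584 = 1634733
Then: 1634733 + -276044 = 1358689
A) 1358689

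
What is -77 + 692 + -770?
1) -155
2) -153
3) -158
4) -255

First: -77 + 692 = 615
Then: 615 + -770 = -155
1) -155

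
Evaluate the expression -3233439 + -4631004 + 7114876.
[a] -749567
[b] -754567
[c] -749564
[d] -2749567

First: -3233439 + -4631004 = -7864443
Then: -7864443 + 7114876 = -749567
a) -749567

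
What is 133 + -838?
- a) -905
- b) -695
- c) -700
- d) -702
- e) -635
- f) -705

133 + -838 = -705
f) -705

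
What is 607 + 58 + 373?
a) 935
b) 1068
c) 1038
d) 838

First: 607 + 58 = 665
Then: 665 + 373 = 1038
c) 1038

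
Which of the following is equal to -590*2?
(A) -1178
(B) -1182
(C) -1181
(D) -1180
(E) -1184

-590 * 2 = -1180
D) -1180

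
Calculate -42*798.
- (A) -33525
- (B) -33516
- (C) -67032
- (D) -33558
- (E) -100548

-42 * 798 = -33516
B) -33516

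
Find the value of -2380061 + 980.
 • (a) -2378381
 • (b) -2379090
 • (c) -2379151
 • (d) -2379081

-2380061 + 980 = -2379081
d) -2379081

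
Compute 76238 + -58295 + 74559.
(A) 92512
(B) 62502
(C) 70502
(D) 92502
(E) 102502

First: 76238 + -58295 = 17943
Then: 17943 + 74559 = 92502
D) 92502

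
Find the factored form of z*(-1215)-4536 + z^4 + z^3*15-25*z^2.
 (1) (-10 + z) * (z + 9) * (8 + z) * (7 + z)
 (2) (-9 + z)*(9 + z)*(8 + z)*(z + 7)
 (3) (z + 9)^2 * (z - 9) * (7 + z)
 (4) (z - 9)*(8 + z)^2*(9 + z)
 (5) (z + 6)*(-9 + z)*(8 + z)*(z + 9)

We need to factor z*(-1215)-4536 + z^4 + z^3*15-25*z^2.
The factored form is (-9 + z)*(9 + z)*(8 + z)*(z + 7).
2) (-9 + z)*(9 + z)*(8 + z)*(z + 7)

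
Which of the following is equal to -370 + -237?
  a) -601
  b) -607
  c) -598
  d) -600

-370 + -237 = -607
b) -607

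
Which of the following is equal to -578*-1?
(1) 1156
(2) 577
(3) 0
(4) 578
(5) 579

-578 * -1 = 578
4) 578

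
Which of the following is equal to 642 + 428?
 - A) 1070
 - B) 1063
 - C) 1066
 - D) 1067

642 + 428 = 1070
A) 1070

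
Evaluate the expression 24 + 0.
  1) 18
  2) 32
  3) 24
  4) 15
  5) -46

24 + 0 = 24
3) 24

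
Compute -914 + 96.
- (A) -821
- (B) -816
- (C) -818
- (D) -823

-914 + 96 = -818
C) -818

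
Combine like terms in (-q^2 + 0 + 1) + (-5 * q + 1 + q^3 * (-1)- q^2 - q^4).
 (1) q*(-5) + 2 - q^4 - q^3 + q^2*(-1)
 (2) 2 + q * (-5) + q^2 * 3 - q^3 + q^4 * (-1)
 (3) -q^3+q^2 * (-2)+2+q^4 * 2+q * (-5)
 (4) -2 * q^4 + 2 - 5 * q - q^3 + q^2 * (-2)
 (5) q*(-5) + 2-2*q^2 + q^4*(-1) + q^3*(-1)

Adding the polynomials and combining like terms:
(-q^2 + 0 + 1) + (-5*q + 1 + q^3*(-1) - q^2 - q^4)
= q*(-5) + 2-2*q^2 + q^4*(-1) + q^3*(-1)
5) q*(-5) + 2-2*q^2 + q^4*(-1) + q^3*(-1)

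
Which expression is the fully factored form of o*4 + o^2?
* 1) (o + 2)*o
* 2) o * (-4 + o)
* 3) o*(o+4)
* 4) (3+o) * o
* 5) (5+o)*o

We need to factor o*4 + o^2.
The factored form is o*(o+4).
3) o*(o+4)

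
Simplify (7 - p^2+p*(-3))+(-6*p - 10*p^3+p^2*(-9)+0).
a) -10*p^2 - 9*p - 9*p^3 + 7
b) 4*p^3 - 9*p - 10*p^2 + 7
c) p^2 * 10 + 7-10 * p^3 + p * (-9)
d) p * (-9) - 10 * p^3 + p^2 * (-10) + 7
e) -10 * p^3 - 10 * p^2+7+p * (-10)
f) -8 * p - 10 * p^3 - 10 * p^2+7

Adding the polynomials and combining like terms:
(7 - p^2 + p*(-3)) + (-6*p - 10*p^3 + p^2*(-9) + 0)
= p * (-9) - 10 * p^3 + p^2 * (-10) + 7
d) p * (-9) - 10 * p^3 + p^2 * (-10) + 7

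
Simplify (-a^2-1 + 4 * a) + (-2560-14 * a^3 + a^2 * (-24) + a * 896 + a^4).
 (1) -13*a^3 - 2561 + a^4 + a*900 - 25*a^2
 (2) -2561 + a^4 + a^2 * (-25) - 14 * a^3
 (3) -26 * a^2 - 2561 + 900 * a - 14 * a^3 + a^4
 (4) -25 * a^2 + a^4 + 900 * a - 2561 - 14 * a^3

Adding the polynomials and combining like terms:
(-a^2 - 1 + 4*a) + (-2560 - 14*a^3 + a^2*(-24) + a*896 + a^4)
= -25 * a^2 + a^4 + 900 * a - 2561 - 14 * a^3
4) -25 * a^2 + a^4 + 900 * a - 2561 - 14 * a^3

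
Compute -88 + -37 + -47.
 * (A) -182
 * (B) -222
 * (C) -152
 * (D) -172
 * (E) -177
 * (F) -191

First: -88 + -37 = -125
Then: -125 + -47 = -172
D) -172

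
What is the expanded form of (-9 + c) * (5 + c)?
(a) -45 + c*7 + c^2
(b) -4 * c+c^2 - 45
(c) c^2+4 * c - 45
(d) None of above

Expanding (-9 + c) * (5 + c):
= -4 * c+c^2 - 45
b) -4 * c+c^2 - 45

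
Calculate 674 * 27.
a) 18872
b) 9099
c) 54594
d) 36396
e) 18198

674 * 27 = 18198
e) 18198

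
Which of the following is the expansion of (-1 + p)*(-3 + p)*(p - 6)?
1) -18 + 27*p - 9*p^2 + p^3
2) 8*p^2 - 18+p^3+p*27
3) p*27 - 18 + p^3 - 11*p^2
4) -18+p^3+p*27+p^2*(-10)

Expanding (-1 + p)*(-3 + p)*(p - 6):
= -18+p^3+p*27+p^2*(-10)
4) -18+p^3+p*27+p^2*(-10)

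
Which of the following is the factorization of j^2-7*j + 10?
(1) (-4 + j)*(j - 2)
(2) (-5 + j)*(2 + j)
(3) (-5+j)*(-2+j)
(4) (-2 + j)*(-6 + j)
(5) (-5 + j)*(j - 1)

We need to factor j^2-7*j + 10.
The factored form is (-5+j)*(-2+j).
3) (-5+j)*(-2+j)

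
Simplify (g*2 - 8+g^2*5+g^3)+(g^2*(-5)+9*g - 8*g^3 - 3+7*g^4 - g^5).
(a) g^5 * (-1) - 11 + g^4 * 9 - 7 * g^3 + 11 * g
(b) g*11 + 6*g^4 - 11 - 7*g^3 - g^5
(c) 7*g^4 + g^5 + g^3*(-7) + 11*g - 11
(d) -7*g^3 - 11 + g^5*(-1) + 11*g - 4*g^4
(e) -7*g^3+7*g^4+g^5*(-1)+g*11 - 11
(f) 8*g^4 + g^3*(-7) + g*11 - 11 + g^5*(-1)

Adding the polynomials and combining like terms:
(g*2 - 8 + g^2*5 + g^3) + (g^2*(-5) + 9*g - 8*g^3 - 3 + 7*g^4 - g^5)
= -7*g^3+7*g^4+g^5*(-1)+g*11 - 11
e) -7*g^3+7*g^4+g^5*(-1)+g*11 - 11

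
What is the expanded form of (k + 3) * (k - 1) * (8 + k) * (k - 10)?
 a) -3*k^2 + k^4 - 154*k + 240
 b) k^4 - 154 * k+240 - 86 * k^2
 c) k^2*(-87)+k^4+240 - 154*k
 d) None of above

Expanding (k + 3) * (k - 1) * (8 + k) * (k - 10):
= k^2*(-87)+k^4+240 - 154*k
c) k^2*(-87)+k^4+240 - 154*k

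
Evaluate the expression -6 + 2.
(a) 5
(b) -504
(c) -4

-6 + 2 = -4
c) -4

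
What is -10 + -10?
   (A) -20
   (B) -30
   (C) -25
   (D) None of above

-10 + -10 = -20
A) -20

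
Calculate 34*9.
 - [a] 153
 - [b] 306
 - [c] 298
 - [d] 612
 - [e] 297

34 * 9 = 306
b) 306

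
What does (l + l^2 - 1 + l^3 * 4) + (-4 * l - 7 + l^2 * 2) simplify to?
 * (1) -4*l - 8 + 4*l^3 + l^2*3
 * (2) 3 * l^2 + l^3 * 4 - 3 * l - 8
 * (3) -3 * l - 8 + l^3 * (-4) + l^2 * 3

Adding the polynomials and combining like terms:
(l + l^2 - 1 + l^3*4) + (-4*l - 7 + l^2*2)
= 3 * l^2 + l^3 * 4 - 3 * l - 8
2) 3 * l^2 + l^3 * 4 - 3 * l - 8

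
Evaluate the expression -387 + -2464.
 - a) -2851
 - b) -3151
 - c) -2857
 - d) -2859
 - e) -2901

-387 + -2464 = -2851
a) -2851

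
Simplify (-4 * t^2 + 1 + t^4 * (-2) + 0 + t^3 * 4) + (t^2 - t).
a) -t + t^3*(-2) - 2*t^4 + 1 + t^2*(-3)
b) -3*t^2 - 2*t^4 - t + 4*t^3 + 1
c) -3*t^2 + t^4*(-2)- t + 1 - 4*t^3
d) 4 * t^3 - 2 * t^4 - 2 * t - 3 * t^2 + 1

Adding the polynomials and combining like terms:
(-4*t^2 + 1 + t^4*(-2) + 0 + t^3*4) + (t^2 - t)
= -3*t^2 - 2*t^4 - t + 4*t^3 + 1
b) -3*t^2 - 2*t^4 - t + 4*t^3 + 1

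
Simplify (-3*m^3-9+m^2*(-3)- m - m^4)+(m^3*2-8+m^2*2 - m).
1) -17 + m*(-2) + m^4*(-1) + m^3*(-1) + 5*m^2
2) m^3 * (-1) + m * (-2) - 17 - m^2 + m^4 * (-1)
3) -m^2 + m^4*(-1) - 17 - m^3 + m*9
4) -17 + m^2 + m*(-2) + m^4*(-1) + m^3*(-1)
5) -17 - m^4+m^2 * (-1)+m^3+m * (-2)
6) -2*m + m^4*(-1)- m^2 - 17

Adding the polynomials and combining like terms:
(-3*m^3 - 9 + m^2*(-3) - m - m^4) + (m^3*2 - 8 + m^2*2 - m)
= m^3 * (-1) + m * (-2) - 17 - m^2 + m^4 * (-1)
2) m^3 * (-1) + m * (-2) - 17 - m^2 + m^4 * (-1)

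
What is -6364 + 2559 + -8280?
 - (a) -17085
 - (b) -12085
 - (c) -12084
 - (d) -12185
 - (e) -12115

First: -6364 + 2559 = -3805
Then: -3805 + -8280 = -12085
b) -12085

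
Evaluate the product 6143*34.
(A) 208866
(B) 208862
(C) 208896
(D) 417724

6143 * 34 = 208862
B) 208862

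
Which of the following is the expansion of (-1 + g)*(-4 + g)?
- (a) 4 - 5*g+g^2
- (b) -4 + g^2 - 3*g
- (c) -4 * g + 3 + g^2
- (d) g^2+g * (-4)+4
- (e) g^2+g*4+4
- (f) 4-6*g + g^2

Expanding (-1 + g)*(-4 + g):
= 4 - 5*g+g^2
a) 4 - 5*g+g^2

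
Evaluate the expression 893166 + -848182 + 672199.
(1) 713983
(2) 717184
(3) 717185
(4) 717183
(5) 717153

First: 893166 + -848182 = 44984
Then: 44984 + 672199 = 717183
4) 717183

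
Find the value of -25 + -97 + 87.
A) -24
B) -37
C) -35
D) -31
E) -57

First: -25 + -97 = -122
Then: -122 + 87 = -35
C) -35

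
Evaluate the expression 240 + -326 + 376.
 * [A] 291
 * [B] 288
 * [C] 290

First: 240 + -326 = -86
Then: -86 + 376 = 290
C) 290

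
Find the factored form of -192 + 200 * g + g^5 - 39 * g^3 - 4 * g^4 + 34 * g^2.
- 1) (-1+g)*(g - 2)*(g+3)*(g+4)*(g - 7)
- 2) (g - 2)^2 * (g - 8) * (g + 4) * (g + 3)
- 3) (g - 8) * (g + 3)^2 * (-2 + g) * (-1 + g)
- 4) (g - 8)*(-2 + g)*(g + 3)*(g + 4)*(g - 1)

We need to factor -192 + 200 * g + g^5 - 39 * g^3 - 4 * g^4 + 34 * g^2.
The factored form is (g - 8)*(-2 + g)*(g + 3)*(g + 4)*(g - 1).
4) (g - 8)*(-2 + g)*(g + 3)*(g + 4)*(g - 1)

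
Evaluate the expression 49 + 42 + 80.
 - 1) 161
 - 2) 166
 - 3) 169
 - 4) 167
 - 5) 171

First: 49 + 42 = 91
Then: 91 + 80 = 171
5) 171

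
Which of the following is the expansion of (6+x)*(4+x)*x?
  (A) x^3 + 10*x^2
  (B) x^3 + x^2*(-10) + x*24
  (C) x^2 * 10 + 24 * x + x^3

Expanding (6+x)*(4+x)*x:
= x^2 * 10 + 24 * x + x^3
C) x^2 * 10 + 24 * x + x^3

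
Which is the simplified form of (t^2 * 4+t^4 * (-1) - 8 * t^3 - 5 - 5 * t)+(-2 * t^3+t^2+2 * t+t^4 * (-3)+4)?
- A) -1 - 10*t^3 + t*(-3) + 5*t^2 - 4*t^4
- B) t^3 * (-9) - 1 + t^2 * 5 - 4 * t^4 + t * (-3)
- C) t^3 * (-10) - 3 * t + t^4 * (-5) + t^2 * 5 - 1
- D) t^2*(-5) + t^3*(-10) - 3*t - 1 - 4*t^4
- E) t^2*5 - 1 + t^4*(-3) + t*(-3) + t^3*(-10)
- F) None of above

Adding the polynomials and combining like terms:
(t^2*4 + t^4*(-1) - 8*t^3 - 5 - 5*t) + (-2*t^3 + t^2 + 2*t + t^4*(-3) + 4)
= -1 - 10*t^3 + t*(-3) + 5*t^2 - 4*t^4
A) -1 - 10*t^3 + t*(-3) + 5*t^2 - 4*t^4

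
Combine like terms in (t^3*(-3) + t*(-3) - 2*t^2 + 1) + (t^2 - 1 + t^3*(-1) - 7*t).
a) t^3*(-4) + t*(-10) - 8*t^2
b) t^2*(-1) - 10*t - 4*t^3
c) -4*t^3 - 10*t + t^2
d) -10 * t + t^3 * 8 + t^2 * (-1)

Adding the polynomials and combining like terms:
(t^3*(-3) + t*(-3) - 2*t^2 + 1) + (t^2 - 1 + t^3*(-1) - 7*t)
= t^2*(-1) - 10*t - 4*t^3
b) t^2*(-1) - 10*t - 4*t^3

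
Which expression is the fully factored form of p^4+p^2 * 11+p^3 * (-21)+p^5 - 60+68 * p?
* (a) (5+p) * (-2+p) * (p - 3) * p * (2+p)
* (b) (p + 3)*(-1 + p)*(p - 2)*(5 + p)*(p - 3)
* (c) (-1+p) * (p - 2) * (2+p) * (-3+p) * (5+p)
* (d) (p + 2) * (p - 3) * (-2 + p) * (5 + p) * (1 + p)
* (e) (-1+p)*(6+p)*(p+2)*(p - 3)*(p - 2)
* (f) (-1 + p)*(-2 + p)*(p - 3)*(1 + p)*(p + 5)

We need to factor p^4+p^2 * 11+p^3 * (-21)+p^5 - 60+68 * p.
The factored form is (-1+p) * (p - 2) * (2+p) * (-3+p) * (5+p).
c) (-1+p) * (p - 2) * (2+p) * (-3+p) * (5+p)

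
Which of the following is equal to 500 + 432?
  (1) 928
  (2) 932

500 + 432 = 932
2) 932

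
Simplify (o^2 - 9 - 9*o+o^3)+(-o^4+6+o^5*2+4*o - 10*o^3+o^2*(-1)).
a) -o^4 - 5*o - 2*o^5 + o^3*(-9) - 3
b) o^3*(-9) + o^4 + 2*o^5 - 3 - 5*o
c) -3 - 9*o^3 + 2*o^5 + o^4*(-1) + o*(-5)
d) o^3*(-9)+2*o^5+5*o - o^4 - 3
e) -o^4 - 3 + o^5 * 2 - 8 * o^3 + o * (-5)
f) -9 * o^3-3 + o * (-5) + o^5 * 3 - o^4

Adding the polynomials and combining like terms:
(o^2 - 9 - 9*o + o^3) + (-o^4 + 6 + o^5*2 + 4*o - 10*o^3 + o^2*(-1))
= -3 - 9*o^3 + 2*o^5 + o^4*(-1) + o*(-5)
c) -3 - 9*o^3 + 2*o^5 + o^4*(-1) + o*(-5)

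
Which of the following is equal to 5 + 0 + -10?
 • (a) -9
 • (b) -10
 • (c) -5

First: 5 + 0 = 5
Then: 5 + -10 = -5
c) -5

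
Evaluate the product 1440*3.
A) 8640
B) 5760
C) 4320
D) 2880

1440 * 3 = 4320
C) 4320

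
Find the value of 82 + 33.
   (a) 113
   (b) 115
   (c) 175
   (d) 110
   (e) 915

82 + 33 = 115
b) 115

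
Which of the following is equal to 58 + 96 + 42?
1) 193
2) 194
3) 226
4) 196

First: 58 + 96 = 154
Then: 154 + 42 = 196
4) 196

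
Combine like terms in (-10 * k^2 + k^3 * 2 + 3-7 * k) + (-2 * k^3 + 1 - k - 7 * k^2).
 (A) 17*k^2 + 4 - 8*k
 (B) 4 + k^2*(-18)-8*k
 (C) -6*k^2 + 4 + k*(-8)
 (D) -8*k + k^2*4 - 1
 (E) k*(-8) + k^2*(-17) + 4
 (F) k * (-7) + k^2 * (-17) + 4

Adding the polynomials and combining like terms:
(-10*k^2 + k^3*2 + 3 - 7*k) + (-2*k^3 + 1 - k - 7*k^2)
= k*(-8) + k^2*(-17) + 4
E) k*(-8) + k^2*(-17) + 4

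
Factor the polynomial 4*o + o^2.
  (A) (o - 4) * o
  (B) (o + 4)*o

We need to factor 4*o + o^2.
The factored form is (o + 4)*o.
B) (o + 4)*o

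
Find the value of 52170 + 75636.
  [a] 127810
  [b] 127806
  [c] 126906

52170 + 75636 = 127806
b) 127806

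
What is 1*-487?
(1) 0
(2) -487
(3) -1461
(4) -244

1 * -487 = -487
2) -487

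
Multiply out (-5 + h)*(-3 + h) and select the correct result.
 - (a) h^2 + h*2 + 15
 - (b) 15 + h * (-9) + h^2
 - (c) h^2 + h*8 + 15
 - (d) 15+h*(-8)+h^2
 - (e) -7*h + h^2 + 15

Expanding (-5 + h)*(-3 + h):
= 15+h*(-8)+h^2
d) 15+h*(-8)+h^2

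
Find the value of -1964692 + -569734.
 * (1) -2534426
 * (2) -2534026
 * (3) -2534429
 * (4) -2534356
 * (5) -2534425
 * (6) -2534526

-1964692 + -569734 = -2534426
1) -2534426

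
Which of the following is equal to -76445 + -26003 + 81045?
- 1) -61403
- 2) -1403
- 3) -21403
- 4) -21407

First: -76445 + -26003 = -102448
Then: -102448 + 81045 = -21403
3) -21403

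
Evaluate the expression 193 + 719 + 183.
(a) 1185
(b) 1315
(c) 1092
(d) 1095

First: 193 + 719 = 912
Then: 912 + 183 = 1095
d) 1095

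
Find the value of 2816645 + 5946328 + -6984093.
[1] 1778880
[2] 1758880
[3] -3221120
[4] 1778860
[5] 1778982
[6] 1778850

First: 2816645 + 5946328 = 8762973
Then: 8762973 + -6984093 = 1778880
1) 1778880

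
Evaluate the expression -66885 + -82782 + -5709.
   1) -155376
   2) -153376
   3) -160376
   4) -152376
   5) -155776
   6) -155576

First: -66885 + -82782 = -149667
Then: -149667 + -5709 = -155376
1) -155376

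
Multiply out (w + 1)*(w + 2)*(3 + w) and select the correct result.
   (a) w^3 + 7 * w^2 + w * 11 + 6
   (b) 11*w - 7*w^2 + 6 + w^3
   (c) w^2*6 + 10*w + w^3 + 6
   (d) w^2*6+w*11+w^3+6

Expanding (w + 1)*(w + 2)*(3 + w):
= w^2*6+w*11+w^3+6
d) w^2*6+w*11+w^3+6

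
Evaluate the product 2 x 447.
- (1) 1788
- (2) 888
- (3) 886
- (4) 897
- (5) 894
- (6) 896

2 * 447 = 894
5) 894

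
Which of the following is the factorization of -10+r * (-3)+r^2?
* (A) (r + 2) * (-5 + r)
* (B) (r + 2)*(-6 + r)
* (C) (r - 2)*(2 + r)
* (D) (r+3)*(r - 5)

We need to factor -10+r * (-3)+r^2.
The factored form is (r + 2) * (-5 + r).
A) (r + 2) * (-5 + r)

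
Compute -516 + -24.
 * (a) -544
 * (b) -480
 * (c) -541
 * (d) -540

-516 + -24 = -540
d) -540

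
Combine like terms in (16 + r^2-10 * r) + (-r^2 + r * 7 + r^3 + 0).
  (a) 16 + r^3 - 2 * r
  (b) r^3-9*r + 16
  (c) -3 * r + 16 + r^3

Adding the polynomials and combining like terms:
(16 + r^2 - 10*r) + (-r^2 + r*7 + r^3 + 0)
= -3 * r + 16 + r^3
c) -3 * r + 16 + r^3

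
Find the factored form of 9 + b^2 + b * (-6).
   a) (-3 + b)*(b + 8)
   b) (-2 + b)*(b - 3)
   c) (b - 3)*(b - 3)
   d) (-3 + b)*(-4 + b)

We need to factor 9 + b^2 + b * (-6).
The factored form is (b - 3)*(b - 3).
c) (b - 3)*(b - 3)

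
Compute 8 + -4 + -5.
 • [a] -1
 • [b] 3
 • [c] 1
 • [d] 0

First: 8 + -4 = 4
Then: 4 + -5 = -1
a) -1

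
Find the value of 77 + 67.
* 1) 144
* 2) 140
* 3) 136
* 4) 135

77 + 67 = 144
1) 144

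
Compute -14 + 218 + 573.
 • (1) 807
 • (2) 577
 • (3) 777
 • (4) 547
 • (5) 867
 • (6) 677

First: -14 + 218 = 204
Then: 204 + 573 = 777
3) 777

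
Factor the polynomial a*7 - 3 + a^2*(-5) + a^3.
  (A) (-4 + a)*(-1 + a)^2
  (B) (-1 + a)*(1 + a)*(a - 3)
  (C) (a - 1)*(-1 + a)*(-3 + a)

We need to factor a*7 - 3 + a^2*(-5) + a^3.
The factored form is (a - 1)*(-1 + a)*(-3 + a).
C) (a - 1)*(-1 + a)*(-3 + a)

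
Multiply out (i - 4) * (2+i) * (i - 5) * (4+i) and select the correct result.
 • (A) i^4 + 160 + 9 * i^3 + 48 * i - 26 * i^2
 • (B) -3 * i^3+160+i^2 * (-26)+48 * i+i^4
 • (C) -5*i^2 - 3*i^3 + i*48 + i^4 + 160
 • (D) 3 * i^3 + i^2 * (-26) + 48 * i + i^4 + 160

Expanding (i - 4) * (2+i) * (i - 5) * (4+i):
= -3 * i^3+160+i^2 * (-26)+48 * i+i^4
B) -3 * i^3+160+i^2 * (-26)+48 * i+i^4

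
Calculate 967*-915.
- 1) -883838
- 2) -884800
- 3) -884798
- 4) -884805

967 * -915 = -884805
4) -884805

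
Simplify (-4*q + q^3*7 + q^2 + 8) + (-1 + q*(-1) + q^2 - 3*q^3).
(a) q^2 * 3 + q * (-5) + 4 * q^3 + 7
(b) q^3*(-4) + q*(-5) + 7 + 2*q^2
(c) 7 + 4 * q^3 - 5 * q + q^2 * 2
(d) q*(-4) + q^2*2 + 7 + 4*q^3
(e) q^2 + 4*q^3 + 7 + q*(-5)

Adding the polynomials and combining like terms:
(-4*q + q^3*7 + q^2 + 8) + (-1 + q*(-1) + q^2 - 3*q^3)
= 7 + 4 * q^3 - 5 * q + q^2 * 2
c) 7 + 4 * q^3 - 5 * q + q^2 * 2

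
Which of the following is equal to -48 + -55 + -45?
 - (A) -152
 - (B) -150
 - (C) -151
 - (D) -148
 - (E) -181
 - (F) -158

First: -48 + -55 = -103
Then: -103 + -45 = -148
D) -148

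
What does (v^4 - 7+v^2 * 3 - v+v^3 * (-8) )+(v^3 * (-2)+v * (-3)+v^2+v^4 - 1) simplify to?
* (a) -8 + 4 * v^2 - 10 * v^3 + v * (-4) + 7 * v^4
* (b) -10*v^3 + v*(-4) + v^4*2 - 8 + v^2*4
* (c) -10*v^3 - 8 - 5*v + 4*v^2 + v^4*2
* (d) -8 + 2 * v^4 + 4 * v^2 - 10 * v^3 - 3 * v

Adding the polynomials and combining like terms:
(v^4 - 7 + v^2*3 - v + v^3*(-8)) + (v^3*(-2) + v*(-3) + v^2 + v^4 - 1)
= -10*v^3 + v*(-4) + v^4*2 - 8 + v^2*4
b) -10*v^3 + v*(-4) + v^4*2 - 8 + v^2*4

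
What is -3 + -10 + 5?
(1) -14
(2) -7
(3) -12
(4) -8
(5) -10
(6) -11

First: -3 + -10 = -13
Then: -13 + 5 = -8
4) -8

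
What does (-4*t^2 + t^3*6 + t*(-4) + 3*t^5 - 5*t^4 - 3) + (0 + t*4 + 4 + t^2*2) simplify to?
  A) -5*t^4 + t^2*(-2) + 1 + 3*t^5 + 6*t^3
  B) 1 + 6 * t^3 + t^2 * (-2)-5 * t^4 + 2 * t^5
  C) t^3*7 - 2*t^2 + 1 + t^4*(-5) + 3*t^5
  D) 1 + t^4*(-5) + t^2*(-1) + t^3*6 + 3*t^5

Adding the polynomials and combining like terms:
(-4*t^2 + t^3*6 + t*(-4) + 3*t^5 - 5*t^4 - 3) + (0 + t*4 + 4 + t^2*2)
= -5*t^4 + t^2*(-2) + 1 + 3*t^5 + 6*t^3
A) -5*t^4 + t^2*(-2) + 1 + 3*t^5 + 6*t^3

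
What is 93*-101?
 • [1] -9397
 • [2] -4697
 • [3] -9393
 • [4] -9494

93 * -101 = -9393
3) -9393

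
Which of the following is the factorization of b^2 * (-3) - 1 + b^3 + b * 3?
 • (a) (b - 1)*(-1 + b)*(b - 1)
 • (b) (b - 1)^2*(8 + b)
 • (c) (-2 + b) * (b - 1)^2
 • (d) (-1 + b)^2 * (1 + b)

We need to factor b^2 * (-3) - 1 + b^3 + b * 3.
The factored form is (b - 1)*(-1 + b)*(b - 1).
a) (b - 1)*(-1 + b)*(b - 1)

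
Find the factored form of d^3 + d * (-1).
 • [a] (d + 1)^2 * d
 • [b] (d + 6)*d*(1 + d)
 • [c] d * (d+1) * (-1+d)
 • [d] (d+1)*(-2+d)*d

We need to factor d^3 + d * (-1).
The factored form is d * (d+1) * (-1+d).
c) d * (d+1) * (-1+d)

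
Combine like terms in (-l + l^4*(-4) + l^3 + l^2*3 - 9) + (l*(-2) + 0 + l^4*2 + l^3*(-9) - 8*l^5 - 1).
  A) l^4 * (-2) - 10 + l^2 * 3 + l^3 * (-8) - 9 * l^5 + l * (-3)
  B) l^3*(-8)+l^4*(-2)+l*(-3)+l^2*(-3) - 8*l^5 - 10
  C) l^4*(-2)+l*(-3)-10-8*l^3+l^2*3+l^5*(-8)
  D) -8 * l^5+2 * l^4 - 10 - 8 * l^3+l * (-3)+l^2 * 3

Adding the polynomials and combining like terms:
(-l + l^4*(-4) + l^3 + l^2*3 - 9) + (l*(-2) + 0 + l^4*2 + l^3*(-9) - 8*l^5 - 1)
= l^4*(-2)+l*(-3)-10-8*l^3+l^2*3+l^5*(-8)
C) l^4*(-2)+l*(-3)-10-8*l^3+l^2*3+l^5*(-8)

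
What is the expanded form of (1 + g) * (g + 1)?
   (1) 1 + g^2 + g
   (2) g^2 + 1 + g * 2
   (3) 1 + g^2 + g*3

Expanding (1 + g) * (g + 1):
= g^2 + 1 + g * 2
2) g^2 + 1 + g * 2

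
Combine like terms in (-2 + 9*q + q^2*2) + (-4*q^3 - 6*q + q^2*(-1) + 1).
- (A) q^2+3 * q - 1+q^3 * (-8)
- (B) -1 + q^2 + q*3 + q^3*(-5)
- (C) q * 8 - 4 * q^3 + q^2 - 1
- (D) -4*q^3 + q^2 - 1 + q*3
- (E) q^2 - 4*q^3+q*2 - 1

Adding the polynomials and combining like terms:
(-2 + 9*q + q^2*2) + (-4*q^3 - 6*q + q^2*(-1) + 1)
= -4*q^3 + q^2 - 1 + q*3
D) -4*q^3 + q^2 - 1 + q*3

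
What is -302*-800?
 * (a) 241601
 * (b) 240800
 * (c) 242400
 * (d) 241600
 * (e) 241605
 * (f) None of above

-302 * -800 = 241600
d) 241600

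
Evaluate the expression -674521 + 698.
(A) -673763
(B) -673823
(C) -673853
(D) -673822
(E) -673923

-674521 + 698 = -673823
B) -673823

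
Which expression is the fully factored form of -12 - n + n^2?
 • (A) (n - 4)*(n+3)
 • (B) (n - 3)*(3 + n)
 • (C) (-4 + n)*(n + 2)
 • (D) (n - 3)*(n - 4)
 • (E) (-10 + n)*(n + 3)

We need to factor -12 - n + n^2.
The factored form is (n - 4)*(n+3).
A) (n - 4)*(n+3)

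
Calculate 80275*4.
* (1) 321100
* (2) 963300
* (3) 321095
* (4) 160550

80275 * 4 = 321100
1) 321100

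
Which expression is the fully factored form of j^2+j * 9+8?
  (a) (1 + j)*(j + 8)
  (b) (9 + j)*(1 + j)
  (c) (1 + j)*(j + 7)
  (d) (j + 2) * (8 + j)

We need to factor j^2+j * 9+8.
The factored form is (1 + j)*(j + 8).
a) (1 + j)*(j + 8)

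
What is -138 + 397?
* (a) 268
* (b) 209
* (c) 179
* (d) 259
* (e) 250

-138 + 397 = 259
d) 259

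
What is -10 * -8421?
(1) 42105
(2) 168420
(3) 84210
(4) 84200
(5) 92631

-10 * -8421 = 84210
3) 84210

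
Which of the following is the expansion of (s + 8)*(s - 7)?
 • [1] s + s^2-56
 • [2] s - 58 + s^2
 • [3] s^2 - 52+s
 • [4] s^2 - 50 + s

Expanding (s + 8)*(s - 7):
= s + s^2-56
1) s + s^2-56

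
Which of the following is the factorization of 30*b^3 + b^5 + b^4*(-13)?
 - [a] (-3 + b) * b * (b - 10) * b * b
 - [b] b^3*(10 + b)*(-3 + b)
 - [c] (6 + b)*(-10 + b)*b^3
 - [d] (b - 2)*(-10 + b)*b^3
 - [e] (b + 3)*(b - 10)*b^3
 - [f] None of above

We need to factor 30*b^3 + b^5 + b^4*(-13).
The factored form is (-3 + b) * b * (b - 10) * b * b.
a) (-3 + b) * b * (b - 10) * b * b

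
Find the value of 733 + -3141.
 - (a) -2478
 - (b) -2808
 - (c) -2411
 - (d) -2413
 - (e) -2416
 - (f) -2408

733 + -3141 = -2408
f) -2408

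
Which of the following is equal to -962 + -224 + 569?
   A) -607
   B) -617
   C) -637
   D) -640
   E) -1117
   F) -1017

First: -962 + -224 = -1186
Then: -1186 + 569 = -617
B) -617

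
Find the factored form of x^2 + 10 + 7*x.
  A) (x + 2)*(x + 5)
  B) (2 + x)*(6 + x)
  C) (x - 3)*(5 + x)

We need to factor x^2 + 10 + 7*x.
The factored form is (x + 2)*(x + 5).
A) (x + 2)*(x + 5)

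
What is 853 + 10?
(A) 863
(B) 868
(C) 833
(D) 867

853 + 10 = 863
A) 863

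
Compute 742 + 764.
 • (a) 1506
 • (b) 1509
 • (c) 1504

742 + 764 = 1506
a) 1506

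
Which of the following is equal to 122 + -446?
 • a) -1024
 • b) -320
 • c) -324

122 + -446 = -324
c) -324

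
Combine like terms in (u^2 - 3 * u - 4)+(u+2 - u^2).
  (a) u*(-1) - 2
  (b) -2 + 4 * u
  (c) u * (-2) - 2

Adding the polynomials and combining like terms:
(u^2 - 3*u - 4) + (u + 2 - u^2)
= u * (-2) - 2
c) u * (-2) - 2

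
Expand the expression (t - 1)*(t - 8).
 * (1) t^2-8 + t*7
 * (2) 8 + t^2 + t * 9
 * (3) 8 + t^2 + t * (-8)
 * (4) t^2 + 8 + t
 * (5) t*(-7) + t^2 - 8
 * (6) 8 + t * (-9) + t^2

Expanding (t - 1)*(t - 8):
= 8 + t * (-9) + t^2
6) 8 + t * (-9) + t^2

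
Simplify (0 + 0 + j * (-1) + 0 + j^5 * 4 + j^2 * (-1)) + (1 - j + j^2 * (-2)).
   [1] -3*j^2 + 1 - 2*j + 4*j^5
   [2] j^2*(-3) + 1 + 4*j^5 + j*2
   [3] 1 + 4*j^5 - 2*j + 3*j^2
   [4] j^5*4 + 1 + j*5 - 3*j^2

Adding the polynomials and combining like terms:
(0 + 0 + j*(-1) + 0 + j^5*4 + j^2*(-1)) + (1 - j + j^2*(-2))
= -3*j^2 + 1 - 2*j + 4*j^5
1) -3*j^2 + 1 - 2*j + 4*j^5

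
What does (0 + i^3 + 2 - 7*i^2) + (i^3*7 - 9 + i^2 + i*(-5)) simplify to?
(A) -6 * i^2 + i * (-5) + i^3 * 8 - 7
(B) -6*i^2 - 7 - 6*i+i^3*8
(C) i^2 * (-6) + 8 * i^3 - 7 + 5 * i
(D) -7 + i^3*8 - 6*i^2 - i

Adding the polynomials and combining like terms:
(0 + i^3 + 2 - 7*i^2) + (i^3*7 - 9 + i^2 + i*(-5))
= -6 * i^2 + i * (-5) + i^3 * 8 - 7
A) -6 * i^2 + i * (-5) + i^3 * 8 - 7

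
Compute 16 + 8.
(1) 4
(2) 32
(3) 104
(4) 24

16 + 8 = 24
4) 24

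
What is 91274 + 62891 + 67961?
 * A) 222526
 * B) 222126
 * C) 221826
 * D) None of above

First: 91274 + 62891 = 154165
Then: 154165 + 67961 = 222126
B) 222126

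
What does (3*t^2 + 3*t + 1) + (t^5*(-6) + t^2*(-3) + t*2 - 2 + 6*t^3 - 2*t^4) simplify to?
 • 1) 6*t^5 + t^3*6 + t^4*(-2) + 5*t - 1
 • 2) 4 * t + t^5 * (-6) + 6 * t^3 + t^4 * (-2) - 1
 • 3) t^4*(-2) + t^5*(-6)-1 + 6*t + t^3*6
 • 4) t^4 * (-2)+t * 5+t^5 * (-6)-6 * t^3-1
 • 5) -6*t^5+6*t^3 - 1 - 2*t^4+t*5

Adding the polynomials and combining like terms:
(3*t^2 + 3*t + 1) + (t^5*(-6) + t^2*(-3) + t*2 - 2 + 6*t^3 - 2*t^4)
= -6*t^5+6*t^3 - 1 - 2*t^4+t*5
5) -6*t^5+6*t^3 - 1 - 2*t^4+t*5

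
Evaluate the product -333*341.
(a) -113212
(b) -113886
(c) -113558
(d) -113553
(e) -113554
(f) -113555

-333 * 341 = -113553
d) -113553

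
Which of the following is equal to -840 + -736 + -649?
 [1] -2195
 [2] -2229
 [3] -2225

First: -840 + -736 = -1576
Then: -1576 + -649 = -2225
3) -2225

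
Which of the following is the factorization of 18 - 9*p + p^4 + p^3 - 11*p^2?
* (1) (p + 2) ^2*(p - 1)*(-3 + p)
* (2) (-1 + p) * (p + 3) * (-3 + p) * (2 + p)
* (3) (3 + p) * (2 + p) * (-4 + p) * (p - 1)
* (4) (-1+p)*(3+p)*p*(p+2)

We need to factor 18 - 9*p + p^4 + p^3 - 11*p^2.
The factored form is (-1 + p) * (p + 3) * (-3 + p) * (2 + p).
2) (-1 + p) * (p + 3) * (-3 + p) * (2 + p)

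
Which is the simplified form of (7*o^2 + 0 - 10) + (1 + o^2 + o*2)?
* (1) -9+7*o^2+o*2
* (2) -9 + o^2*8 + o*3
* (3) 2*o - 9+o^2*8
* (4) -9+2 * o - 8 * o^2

Adding the polynomials and combining like terms:
(7*o^2 + 0 - 10) + (1 + o^2 + o*2)
= 2*o - 9+o^2*8
3) 2*o - 9+o^2*8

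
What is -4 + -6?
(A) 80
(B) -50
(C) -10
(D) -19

-4 + -6 = -10
C) -10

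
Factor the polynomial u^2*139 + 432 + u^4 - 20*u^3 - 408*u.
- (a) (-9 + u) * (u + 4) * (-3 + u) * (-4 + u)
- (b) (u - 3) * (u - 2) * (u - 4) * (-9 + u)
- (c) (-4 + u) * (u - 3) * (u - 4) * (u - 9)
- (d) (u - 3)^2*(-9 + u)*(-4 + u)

We need to factor u^2*139 + 432 + u^4 - 20*u^3 - 408*u.
The factored form is (-4 + u) * (u - 3) * (u - 4) * (u - 9).
c) (-4 + u) * (u - 3) * (u - 4) * (u - 9)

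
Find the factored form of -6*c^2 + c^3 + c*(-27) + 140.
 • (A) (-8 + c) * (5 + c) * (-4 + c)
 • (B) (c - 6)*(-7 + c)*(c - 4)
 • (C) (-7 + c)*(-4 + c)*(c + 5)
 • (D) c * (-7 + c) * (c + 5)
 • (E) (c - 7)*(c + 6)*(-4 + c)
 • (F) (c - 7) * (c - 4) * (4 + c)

We need to factor -6*c^2 + c^3 + c*(-27) + 140.
The factored form is (-7 + c)*(-4 + c)*(c + 5).
C) (-7 + c)*(-4 + c)*(c + 5)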